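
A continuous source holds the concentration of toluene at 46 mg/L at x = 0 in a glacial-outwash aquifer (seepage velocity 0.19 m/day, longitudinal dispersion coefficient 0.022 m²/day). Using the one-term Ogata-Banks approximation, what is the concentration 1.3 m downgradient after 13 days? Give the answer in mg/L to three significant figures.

For a continuous step input, C/C₀ ≈ ½·erfc((x−vt)/(2√(Dt))).
vt = 0.19 × 13 = 2.47 m and 2√(Dt) = 2√(0.022 × 13) = 1.070 m.
Argument (x−vt)/(2√(Dt)) = (1.3 − 2.47)/1.070 = -1.093; ½·erfc(-1.093) = 0.9389.
C = 46 × 0.9389 = 43.2 mg/L.

43.2 mg/L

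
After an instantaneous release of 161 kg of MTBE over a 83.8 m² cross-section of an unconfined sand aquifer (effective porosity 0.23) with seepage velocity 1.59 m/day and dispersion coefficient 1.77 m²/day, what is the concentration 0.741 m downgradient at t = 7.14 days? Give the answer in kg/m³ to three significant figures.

0.0714 kg/m³

For an instantaneous plane source, C(x,t) = M/(n_e·A·√(4πDt)) · exp(−(x−vt)²/(4Dt)), with n_e·A the pore (flow) area.
Plume center vt = 1.59 × 7.14 = 11.3526 m, so the well at 0.741 m is 10.6116 m upgradient of the peak.
√(4πDt) = 12.60 m, giving peak height M/(n_e·A·√(4πDt)) = 161/(0.23 × 83.8 × 12.60) = 0.6630 kg/m³.
(x−vt)²/(4Dt) = (-10.6116)²/(4 × 1.77 × 7.14) = 2.228; exp(−2.228) = 0.1077.
C = 0.6630 × 0.1077 = 0.0714 kg/m³.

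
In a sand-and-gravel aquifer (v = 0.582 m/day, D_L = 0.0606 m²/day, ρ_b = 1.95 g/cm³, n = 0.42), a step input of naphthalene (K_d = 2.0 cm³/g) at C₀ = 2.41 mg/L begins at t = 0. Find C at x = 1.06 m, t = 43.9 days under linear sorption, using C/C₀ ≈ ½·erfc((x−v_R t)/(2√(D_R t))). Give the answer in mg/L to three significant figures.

Retardation factor R = 1 + ρ_b·K_d/n = 1 + 1.95 × 2.0/0.42 = 10.29.
Sorption retards both mechanisms: v_R = v/R = 0.05656 m/day, D_R = D/R = 0.005889 m²/day.
v_R·t = 0.05656 × 43.9 = 2.482984 m; 2√(D_R t) = 1.017 m; argument = (1.06 − 2.482984)/1.017 = -1.399.
C = C₀ × ½·erfc(-1.399) = 2.41 × 0.9761 = 2.35 mg/L.

2.35 mg/L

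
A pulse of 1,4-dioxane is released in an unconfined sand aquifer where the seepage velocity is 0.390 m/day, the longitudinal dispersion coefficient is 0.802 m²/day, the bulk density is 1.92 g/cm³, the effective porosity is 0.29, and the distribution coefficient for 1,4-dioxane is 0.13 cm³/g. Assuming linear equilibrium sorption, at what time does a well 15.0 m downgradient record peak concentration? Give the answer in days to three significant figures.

62.4 days

Retardation factor R = 1 + ρ_b·K_d/n = 1 + 1.92 × 0.13/0.29 = 1.861.
Sorption retards both mechanisms: v_R = v/R = 0.2096 m/day, D_R = D/R = 0.4310 m²/day.
Peak time from v_R²t² + 2D_R t − x² = 0: t = (√(D_R² + v_R²x²) − D_R)/v_R².
√(D_R² + v_R²x²) = √(0.4310² + 0.2096² × 15.0²) = 3.173; v_R² = 0.04393.
t = (3.173 − 0.4310)/0.04393 = 62.4 days.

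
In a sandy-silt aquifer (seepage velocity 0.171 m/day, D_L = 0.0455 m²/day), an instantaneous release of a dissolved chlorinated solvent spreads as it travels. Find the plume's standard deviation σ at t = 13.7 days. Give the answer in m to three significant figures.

1.12 m

Dispersive spreading gives a Gaussian with σ² = 2Dt; advection only shifts the center.
σ = √(2 × 0.0455 × 13.7) = 1.12 m.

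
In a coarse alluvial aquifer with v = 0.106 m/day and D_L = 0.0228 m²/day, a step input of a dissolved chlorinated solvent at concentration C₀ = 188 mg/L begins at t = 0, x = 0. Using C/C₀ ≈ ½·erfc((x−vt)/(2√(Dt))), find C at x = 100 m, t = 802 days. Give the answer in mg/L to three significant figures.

For a continuous step input, C/C₀ ≈ ½·erfc((x−vt)/(2√(Dt))).
vt = 0.106 × 802 = 85.012 m and 2√(Dt) = 2√(0.0228 × 802) = 8.552 m.
Argument (x−vt)/(2√(Dt)) = (100 − 85.012)/8.552 = 1.753; ½·erfc(1.753) = 0.006585.
C = 188 × 0.006585 = 1.24 mg/L.

1.24 mg/L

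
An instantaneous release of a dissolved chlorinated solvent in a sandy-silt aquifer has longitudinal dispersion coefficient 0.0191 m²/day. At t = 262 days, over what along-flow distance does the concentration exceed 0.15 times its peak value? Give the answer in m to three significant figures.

12.3 m

The plume is Gaussian with σ = √(2Dt) = √(2 × 0.0191 × 262) = 3.164 m.
C/C_peak = exp(−Δx²/(2σ²)) = 0.15 ⇒ Δx = σ·√(−2 ln 0.15) = 3.164 × 1.948 = 6.163 m.
Width = 2Δx = 12.3 m.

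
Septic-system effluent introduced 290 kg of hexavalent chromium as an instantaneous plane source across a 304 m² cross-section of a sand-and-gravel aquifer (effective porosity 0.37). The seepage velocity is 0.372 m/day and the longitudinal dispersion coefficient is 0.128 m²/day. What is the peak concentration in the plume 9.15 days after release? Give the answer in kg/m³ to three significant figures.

The peak of an instantaneous 1D plume sits at x = vt; there the Gaussian factor is 1 and C_max = M/(n_e·A·√(4πDt)), where n_e·A is the pore area the mass is dissolved in.
√(4πDt) = √(4π × 0.128 × 9.15) = 3.836 m, so C_max = 290/(0.37 × 304 × 3.836) = 0.672 kg/m³.

0.672 kg/m³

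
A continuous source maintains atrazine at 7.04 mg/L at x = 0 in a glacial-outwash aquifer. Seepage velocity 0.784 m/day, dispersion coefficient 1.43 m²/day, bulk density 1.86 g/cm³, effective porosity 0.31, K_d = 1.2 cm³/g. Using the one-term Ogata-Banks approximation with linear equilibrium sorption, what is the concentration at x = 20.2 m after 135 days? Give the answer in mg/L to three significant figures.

Retardation factor R = 1 + ρ_b·K_d/n = 1 + 1.86 × 1.2/0.31 = 8.200.
Sorption retards both mechanisms: v_R = v/R = 0.09561 m/day, D_R = D/R = 0.1744 m²/day.
v_R·t = 0.09561 × 135 = 12.90735 m; 2√(D_R t) = 9.704 m; argument = (20.2 − 12.90735)/9.704 = 0.7515.
C = C₀ × ½·erfc(0.7515) = 7.04 × 0.1439 = 1.01 mg/L.

1.01 mg/L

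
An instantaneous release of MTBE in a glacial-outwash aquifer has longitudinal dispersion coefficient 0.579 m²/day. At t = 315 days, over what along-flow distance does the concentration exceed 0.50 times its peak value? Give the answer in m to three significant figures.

The plume is Gaussian with σ = √(2Dt) = √(2 × 0.579 × 315) = 19.10 m.
C/C_peak = exp(−Δx²/(2σ²)) = 0.50 ⇒ Δx = σ·√(−2 ln 0.50) = 19.10 × 1.177 = 22.48 m.
Width = 2Δx = 45.0 m.

45.0 m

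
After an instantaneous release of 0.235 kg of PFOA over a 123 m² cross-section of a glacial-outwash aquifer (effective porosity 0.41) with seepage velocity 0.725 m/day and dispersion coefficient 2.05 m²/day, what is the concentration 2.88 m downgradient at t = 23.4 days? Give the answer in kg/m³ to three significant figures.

For an instantaneous plane source, C(x,t) = M/(n_e·A·√(4πDt)) · exp(−(x−vt)²/(4Dt)), with n_e·A the pore (flow) area.
Plume center vt = 0.725 × 23.4 = 16.965 m, so the well at 2.88 m is 14.085 m upgradient of the peak.
√(4πDt) = 24.55 m, giving peak height M/(n_e·A·√(4πDt)) = 0.235/(0.41 × 123 × 24.55) = 0.0001898 kg/m³.
(x−vt)²/(4Dt) = (-14.085)²/(4 × 2.05 × 23.4) = 1.034; exp(−1.034) = 0.3556.
C = 0.0001898 × 0.3556 = 6.75e-05 kg/m³.

6.75e-05 kg/m³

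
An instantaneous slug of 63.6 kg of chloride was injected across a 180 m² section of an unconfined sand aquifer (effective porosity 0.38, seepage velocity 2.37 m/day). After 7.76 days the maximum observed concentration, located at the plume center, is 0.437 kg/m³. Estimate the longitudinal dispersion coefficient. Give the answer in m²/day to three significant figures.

0.0464 m²/day

At the plume center C_max = M/(n_e·A·√(4πDt)), so D = M²/(4πt·(n_e·A·C_max)²).
n_e·A·C_max = 0.38 × 180 × 0.437 = 29.89 kg/m.
D = 63.6²/(4π × 7.76 × 29.89²) = 0.0464 m²/day.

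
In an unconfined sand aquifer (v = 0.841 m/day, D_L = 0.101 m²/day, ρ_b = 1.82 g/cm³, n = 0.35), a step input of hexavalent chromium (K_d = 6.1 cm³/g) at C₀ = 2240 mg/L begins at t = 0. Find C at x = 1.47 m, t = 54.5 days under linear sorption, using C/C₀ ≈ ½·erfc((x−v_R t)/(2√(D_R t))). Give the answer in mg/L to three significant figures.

1010 mg/L

Retardation factor R = 1 + ρ_b·K_d/n = 1 + 1.82 × 6.1/0.35 = 32.72.
Sorption retards both mechanisms: v_R = v/R = 0.02570 m/day, D_R = D/R = 0.003087 m²/day.
v_R·t = 0.02570 × 54.5 = 1.40065 m; 2√(D_R t) = 0.8203 m; argument = (1.47 − 1.40065)/0.8203 = 0.08454.
C = C₀ × ½·erfc(0.08454) = 2240 × 0.4524 = 1010 mg/L.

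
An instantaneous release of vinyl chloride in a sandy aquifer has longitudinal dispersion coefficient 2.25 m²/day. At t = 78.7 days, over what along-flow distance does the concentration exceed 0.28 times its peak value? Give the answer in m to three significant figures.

60.1 m

The plume is Gaussian with σ = √(2Dt) = √(2 × 2.25 × 78.7) = 18.82 m.
C/C_peak = exp(−Δx²/(2σ²)) = 0.28 ⇒ Δx = σ·√(−2 ln 0.28) = 18.82 × 1.596 = 30.04 m.
Width = 2Δx = 60.1 m.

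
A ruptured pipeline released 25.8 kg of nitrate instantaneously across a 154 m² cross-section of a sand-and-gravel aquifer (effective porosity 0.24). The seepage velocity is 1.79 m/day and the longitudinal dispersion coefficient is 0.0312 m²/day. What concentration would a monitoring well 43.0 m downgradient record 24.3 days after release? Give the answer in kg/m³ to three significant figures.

For an instantaneous plane source, C(x,t) = M/(n_e·A·√(4πDt)) · exp(−(x−vt)²/(4Dt)), with n_e·A the pore (flow) area.
Plume center vt = 1.79 × 24.3 = 43.497 m, so the well at 43.0 m is 0.497 m upgradient of the peak.
√(4πDt) = 3.087 m, giving peak height M/(n_e·A·√(4πDt)) = 25.8/(0.24 × 154 × 3.087) = 0.2261 kg/m³.
(x−vt)²/(4Dt) = (-0.497)²/(4 × 0.0312 × 24.3) = 0.08145; exp(−0.08145) = 0.9218.
C = 0.2261 × 0.9218 = 0.208 kg/m³.

0.208 kg/m³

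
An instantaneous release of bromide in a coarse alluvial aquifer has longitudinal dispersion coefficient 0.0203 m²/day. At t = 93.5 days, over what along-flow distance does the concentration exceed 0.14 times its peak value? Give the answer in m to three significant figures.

The plume is Gaussian with σ = √(2Dt) = √(2 × 0.0203 × 93.5) = 1.948 m.
C/C_peak = exp(−Δx²/(2σ²)) = 0.14 ⇒ Δx = σ·√(−2 ln 0.14) = 1.948 × 1.983 = 3.863 m.
Width = 2Δx = 7.73 m.

7.73 m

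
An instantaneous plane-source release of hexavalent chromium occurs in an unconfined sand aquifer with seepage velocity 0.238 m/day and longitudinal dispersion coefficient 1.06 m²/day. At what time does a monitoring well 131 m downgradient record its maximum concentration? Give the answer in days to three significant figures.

532 days

For the 1D instantaneous-source solution, setting ∂C/∂t = 0 at fixed x gives v²t² + 2Dt − x² = 0, so t = (√(D² + v²x²) − D)/v².
√(D² + v²x²) = √(1.06² + 0.238² × 131²) = 31.20; v² = 0.056644.
t = (31.20 − 1.06)/0.056644 = 532 days (vs. the pure-advection estimate x/v = 550 d).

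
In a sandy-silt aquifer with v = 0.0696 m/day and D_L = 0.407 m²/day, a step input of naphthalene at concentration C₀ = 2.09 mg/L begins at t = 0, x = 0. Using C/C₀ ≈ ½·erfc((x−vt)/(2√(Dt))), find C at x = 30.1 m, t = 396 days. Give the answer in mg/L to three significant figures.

0.928 mg/L

For a continuous step input, C/C₀ ≈ ½·erfc((x−vt)/(2√(Dt))).
vt = 0.0696 × 396 = 27.5616 m and 2√(Dt) = 2√(0.407 × 396) = 25.39 m.
Argument (x−vt)/(2√(Dt)) = (30.1 − 27.5616)/25.39 = 0.09998; ½·erfc(0.09998) = 0.4438.
C = 2.09 × 0.4438 = 0.928 mg/L.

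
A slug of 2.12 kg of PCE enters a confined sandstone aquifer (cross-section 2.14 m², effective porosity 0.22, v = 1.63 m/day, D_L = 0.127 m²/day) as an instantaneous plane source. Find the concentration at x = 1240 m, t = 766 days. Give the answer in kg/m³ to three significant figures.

0.107 kg/m³

For an instantaneous plane source, C(x,t) = M/(n_e·A·√(4πDt)) · exp(−(x−vt)²/(4Dt)), with n_e·A the pore (flow) area.
Plume center vt = 1.63 × 766 = 1248.58 m, so the well at 1240 m is 8.58 m upgradient of the peak.
√(4πDt) = 34.96 m, giving peak height M/(n_e·A·√(4πDt)) = 2.12/(0.22 × 2.14 × 34.96) = 0.1288 kg/m³.
(x−vt)²/(4Dt) = (-8.58)²/(4 × 0.127 × 766) = 0.1892; exp(−0.1892) = 0.8276.
C = 0.1288 × 0.8276 = 0.107 kg/m³.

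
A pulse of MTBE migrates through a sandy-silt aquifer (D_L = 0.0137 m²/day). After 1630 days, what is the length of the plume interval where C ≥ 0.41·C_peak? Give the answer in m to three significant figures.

The plume is Gaussian with σ = √(2Dt) = √(2 × 0.0137 × 1630) = 6.683 m.
C/C_peak = exp(−Δx²/(2σ²)) = 0.41 ⇒ Δx = σ·√(−2 ln 0.41) = 6.683 × 1.335 = 8.922 m.
Width = 2Δx = 17.8 m.

17.8 m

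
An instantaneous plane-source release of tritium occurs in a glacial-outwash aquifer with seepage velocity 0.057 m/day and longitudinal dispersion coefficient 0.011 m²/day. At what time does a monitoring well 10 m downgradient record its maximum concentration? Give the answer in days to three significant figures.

For the 1D instantaneous-source solution, setting ∂C/∂t = 0 at fixed x gives v²t² + 2Dt − x² = 0, so t = (√(D² + v²x²) − D)/v².
√(D² + v²x²) = √(0.011² + 0.057² × 10²) = 0.5701; v² = 0.003249.
t = (0.5701 − 0.011)/0.003249 = 172 days (vs. the pure-advection estimate x/v = 175 d).

172 days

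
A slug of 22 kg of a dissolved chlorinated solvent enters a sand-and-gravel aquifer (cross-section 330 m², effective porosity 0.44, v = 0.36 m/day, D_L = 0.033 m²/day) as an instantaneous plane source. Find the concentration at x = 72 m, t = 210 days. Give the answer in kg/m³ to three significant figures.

For an instantaneous plane source, C(x,t) = M/(n_e·A·√(4πDt)) · exp(−(x−vt)²/(4Dt)), with n_e·A the pore (flow) area.
Plume center vt = 0.36 × 210 = 75.6 m, so the well at 72 m is 3.6 m upgradient of the peak.
√(4πDt) = 9.332 m, giving peak height M/(n_e·A·√(4πDt)) = 22/(0.44 × 330 × 9.332) = 0.01624 kg/m³.
(x−vt)²/(4Dt) = (-3.6)²/(4 × 0.033 × 210) = 0.4675; exp(−0.4675) = 0.6266.
C = 0.01624 × 0.6266 = 0.0102 kg/m³.

0.0102 kg/m³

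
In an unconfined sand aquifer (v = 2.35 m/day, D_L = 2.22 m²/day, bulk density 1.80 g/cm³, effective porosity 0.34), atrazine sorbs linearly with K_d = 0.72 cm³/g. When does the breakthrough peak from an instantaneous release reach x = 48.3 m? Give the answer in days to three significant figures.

97.0 days

Retardation factor R = 1 + ρ_b·K_d/n = 1 + 1.80 × 0.72/0.34 = 4.812.
Sorption retards both mechanisms: v_R = v/R = 0.4884 m/day, D_R = D/R = 0.4613 m²/day.
Peak time from v_R²t² + 2D_R t − x² = 0: t = (√(D_R² + v_R²x²) − D_R)/v_R².
√(D_R² + v_R²x²) = √(0.4613² + 0.4884² × 48.3²) = 23.59; v_R² = 0.2385.
t = (23.59 − 0.4613)/0.2385 = 97.0 days.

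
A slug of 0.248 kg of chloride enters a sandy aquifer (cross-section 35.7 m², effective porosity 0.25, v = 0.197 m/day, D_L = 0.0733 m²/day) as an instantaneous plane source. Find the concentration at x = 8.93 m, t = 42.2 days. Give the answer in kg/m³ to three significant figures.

For an instantaneous plane source, C(x,t) = M/(n_e·A·√(4πDt)) · exp(−(x−vt)²/(4Dt)), with n_e·A the pore (flow) area.
Plume center vt = 0.197 × 42.2 = 8.3134 m, so the well at 8.93 m is 0.6166 m downgradient of the peak.
√(4πDt) = 6.235 m, giving peak height M/(n_e·A·√(4πDt)) = 0.248/(0.25 × 35.7 × 6.235) = 0.004457 kg/m³.
(x−vt)²/(4Dt) = (0.6166)²/(4 × 0.0733 × 42.2) = 0.03073; exp(−0.03073) = 0.9697.
C = 0.004457 × 0.9697 = 0.00432 kg/m³.

0.00432 kg/m³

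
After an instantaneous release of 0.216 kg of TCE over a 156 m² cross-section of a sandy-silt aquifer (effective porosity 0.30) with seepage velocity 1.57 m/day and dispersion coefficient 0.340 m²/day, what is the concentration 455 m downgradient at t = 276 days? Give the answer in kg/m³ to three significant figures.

For an instantaneous plane source, C(x,t) = M/(n_e·A·√(4πDt)) · exp(−(x−vt)²/(4Dt)), with n_e·A the pore (flow) area.
Plume center vt = 1.57 × 276 = 433.32 m, so the well at 455 m is 21.68 m downgradient of the peak.
√(4πDt) = 34.34 m, giving peak height M/(n_e·A·√(4πDt)) = 0.216/(0.30 × 156 × 34.34) = 0.0001344 kg/m³.
(x−vt)²/(4Dt) = (21.68)²/(4 × 0.340 × 276) = 1.252; exp(−1.252) = 0.2859.
C = 0.0001344 × 0.2859 = 3.84e-05 kg/m³.

3.84e-05 kg/m³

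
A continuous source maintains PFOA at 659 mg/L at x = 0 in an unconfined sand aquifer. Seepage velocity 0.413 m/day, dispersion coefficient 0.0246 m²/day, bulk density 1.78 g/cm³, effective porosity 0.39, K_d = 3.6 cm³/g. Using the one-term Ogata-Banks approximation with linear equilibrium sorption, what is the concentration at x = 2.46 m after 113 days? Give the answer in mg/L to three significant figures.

428 mg/L

Retardation factor R = 1 + ρ_b·K_d/n = 1 + 1.78 × 3.6/0.39 = 17.43.
Sorption retards both mechanisms: v_R = v/R = 0.02369 m/day, D_R = D/R = 0.001411 m²/day.
v_R·t = 0.02369 × 113 = 2.67697 m; 2√(D_R t) = 0.7986 m; argument = (2.46 − 2.67697)/0.7986 = -0.2717.
C = C₀ × ½·erfc(-0.2717) = 659 × 0.6496 = 428 mg/L.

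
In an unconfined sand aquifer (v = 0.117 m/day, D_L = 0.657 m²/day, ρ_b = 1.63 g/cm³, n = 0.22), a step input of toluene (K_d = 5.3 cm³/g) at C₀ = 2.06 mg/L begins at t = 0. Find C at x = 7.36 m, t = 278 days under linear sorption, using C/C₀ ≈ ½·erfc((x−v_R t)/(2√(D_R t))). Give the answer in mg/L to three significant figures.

0.0305 mg/L

Retardation factor R = 1 + ρ_b·K_d/n = 1 + 1.63 × 5.3/0.22 = 40.27.
Sorption retards both mechanisms: v_R = v/R = 0.002905 m/day, D_R = D/R = 0.01631 m²/day.
v_R·t = 0.002905 × 278 = 0.80759 m; 2√(D_R t) = 4.259 m; argument = (7.36 − 0.80759)/4.259 = 1.538.
C = C₀ × ½·erfc(1.538) = 2.06 × 0.01481 = 0.0305 mg/L.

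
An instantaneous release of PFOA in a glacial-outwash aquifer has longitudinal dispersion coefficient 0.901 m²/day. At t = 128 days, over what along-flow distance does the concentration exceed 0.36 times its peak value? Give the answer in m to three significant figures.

The plume is Gaussian with σ = √(2Dt) = √(2 × 0.901 × 128) = 15.19 m.
C/C_peak = exp(−Δx²/(2σ²)) = 0.36 ⇒ Δx = σ·√(−2 ln 0.36) = 15.19 × 1.429 = 21.71 m.
Width = 2Δx = 43.4 m.

43.4 m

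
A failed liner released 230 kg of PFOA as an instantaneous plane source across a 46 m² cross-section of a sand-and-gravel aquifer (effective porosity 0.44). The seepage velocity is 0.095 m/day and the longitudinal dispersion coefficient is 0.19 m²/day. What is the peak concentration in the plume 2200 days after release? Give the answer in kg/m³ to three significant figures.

0.157 kg/m³

The peak of an instantaneous 1D plume sits at x = vt; there the Gaussian factor is 1 and C_max = M/(n_e·A·√(4πDt)), where n_e·A is the pore area the mass is dissolved in.
√(4πDt) = √(4π × 0.19 × 2200) = 72.48 m, so C_max = 230/(0.44 × 46 × 72.48) = 0.157 kg/m³.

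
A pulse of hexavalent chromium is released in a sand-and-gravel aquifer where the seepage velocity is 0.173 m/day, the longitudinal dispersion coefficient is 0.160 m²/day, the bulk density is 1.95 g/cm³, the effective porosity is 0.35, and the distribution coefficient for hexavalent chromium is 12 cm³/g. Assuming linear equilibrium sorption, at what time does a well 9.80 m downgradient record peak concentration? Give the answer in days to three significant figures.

Retardation factor R = 1 + ρ_b·K_d/n = 1 + 1.95 × 12/0.35 = 67.86.
Sorption retards both mechanisms: v_R = v/R = 0.002549 m/day, D_R = D/R = 0.002358 m²/day.
Peak time from v_R²t² + 2D_R t − x² = 0: t = (√(D_R² + v_R²x²) − D_R)/v_R².
√(D_R² + v_R²x²) = √(0.002358² + 0.002549² × 9.80²) = 0.02509; v_R² = 6.497e-06.
t = (0.02509 − 0.002358)/6.497e-06 = 3500 days.

3500 days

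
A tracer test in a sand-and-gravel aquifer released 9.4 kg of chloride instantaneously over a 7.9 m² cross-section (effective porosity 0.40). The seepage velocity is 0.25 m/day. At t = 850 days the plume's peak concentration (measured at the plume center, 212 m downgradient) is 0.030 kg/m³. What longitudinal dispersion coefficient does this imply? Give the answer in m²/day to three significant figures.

At the plume center C_max = M/(n_e·A·√(4πDt)), so D = M²/(4πt·(n_e·A·C_max)²).
n_e·A·C_max = 0.40 × 7.9 × 0.030 = 0.09480 kg/m.
D = 9.4²/(4π × 850 × 0.09480²) = 0.920 m²/day.

0.920 m²/day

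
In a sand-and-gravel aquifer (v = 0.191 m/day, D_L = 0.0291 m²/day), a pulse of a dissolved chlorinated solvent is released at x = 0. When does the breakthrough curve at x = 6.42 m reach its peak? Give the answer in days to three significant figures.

32.8 days

For the 1D instantaneous-source solution, setting ∂C/∂t = 0 at fixed x gives v²t² + 2Dt − x² = 0, so t = (√(D² + v²x²) − D)/v².
√(D² + v²x²) = √(0.0291² + 0.191² × 6.42²) = 1.227; v² = 0.036481.
t = (1.227 − 0.0291)/0.036481 = 32.8 days (vs. the pure-advection estimate x/v = 33.6 d).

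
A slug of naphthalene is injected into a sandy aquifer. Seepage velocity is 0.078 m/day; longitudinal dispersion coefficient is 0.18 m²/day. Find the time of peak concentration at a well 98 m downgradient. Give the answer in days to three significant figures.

1230 days

For the 1D instantaneous-source solution, setting ∂C/∂t = 0 at fixed x gives v²t² + 2Dt − x² = 0, so t = (√(D² + v²x²) − D)/v².
√(D² + v²x²) = √(0.18² + 0.078² × 98²) = 7.646; v² = 0.006084.
t = (7.646 − 0.18)/0.006084 = 1230 days (vs. the pure-advection estimate x/v = 1260 d).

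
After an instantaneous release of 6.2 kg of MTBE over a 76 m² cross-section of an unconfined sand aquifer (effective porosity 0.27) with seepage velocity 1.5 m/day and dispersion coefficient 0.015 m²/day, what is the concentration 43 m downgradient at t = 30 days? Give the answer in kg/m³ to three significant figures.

0.0138 kg/m³

For an instantaneous plane source, C(x,t) = M/(n_e·A·√(4πDt)) · exp(−(x−vt)²/(4Dt)), with n_e·A the pore (flow) area.
Plume center vt = 1.5 × 30 = 45 m, so the well at 43 m is 2 m upgradient of the peak.
√(4πDt) = 2.378 m, giving peak height M/(n_e·A·√(4πDt)) = 6.2/(0.27 × 76 × 2.378) = 0.1271 kg/m³.
(x−vt)²/(4Dt) = (-2)²/(4 × 0.015 × 30) = 2.222; exp(−2.222) = 0.1084.
C = 0.1271 × 0.1084 = 0.0138 kg/m³.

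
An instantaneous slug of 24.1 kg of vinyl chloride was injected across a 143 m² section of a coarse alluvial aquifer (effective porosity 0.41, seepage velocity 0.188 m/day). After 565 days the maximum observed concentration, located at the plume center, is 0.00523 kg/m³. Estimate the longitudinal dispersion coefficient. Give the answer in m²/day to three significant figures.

0.870 m²/day

At the plume center C_max = M/(n_e·A·√(4πDt)), so D = M²/(4πt·(n_e·A·C_max)²).
n_e·A·C_max = 0.41 × 143 × 0.00523 = 0.3066 kg/m.
D = 24.1²/(4π × 565 × 0.3066²) = 0.870 m²/day.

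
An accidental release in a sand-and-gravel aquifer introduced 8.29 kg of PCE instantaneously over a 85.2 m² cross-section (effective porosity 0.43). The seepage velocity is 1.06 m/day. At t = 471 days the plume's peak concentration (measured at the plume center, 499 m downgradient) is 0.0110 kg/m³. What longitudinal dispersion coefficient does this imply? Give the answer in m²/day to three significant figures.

At the plume center C_max = M/(n_e·A·√(4πDt)), so D = M²/(4πt·(n_e·A·C_max)²).
n_e·A·C_max = 0.43 × 85.2 × 0.0110 = 0.4030 kg/m.
D = 8.29²/(4π × 471 × 0.4030²) = 0.0715 m²/day.

0.0715 m²/day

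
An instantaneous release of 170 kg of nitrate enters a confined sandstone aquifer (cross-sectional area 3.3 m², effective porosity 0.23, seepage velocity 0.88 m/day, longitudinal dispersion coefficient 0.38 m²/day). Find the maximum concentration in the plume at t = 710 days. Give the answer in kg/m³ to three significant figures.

The peak of an instantaneous 1D plume sits at x = vt; there the Gaussian factor is 1 and C_max = M/(n_e·A·√(4πDt)), where n_e·A is the pore area the mass is dissolved in.
√(4πDt) = √(4π × 0.38 × 710) = 58.23 m, so C_max = 170/(0.23 × 3.3 × 58.23) = 3.85 kg/m³.

3.85 kg/m³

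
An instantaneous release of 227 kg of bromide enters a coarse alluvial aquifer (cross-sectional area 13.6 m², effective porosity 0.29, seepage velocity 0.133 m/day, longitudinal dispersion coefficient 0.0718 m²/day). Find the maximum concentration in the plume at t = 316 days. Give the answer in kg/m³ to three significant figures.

3.41 kg/m³

The peak of an instantaneous 1D plume sits at x = vt; there the Gaussian factor is 1 and C_max = M/(n_e·A·√(4πDt)), where n_e·A is the pore area the mass is dissolved in.
√(4πDt) = √(4π × 0.0718 × 316) = 16.89 m, so C_max = 227/(0.29 × 13.6 × 16.89) = 3.41 kg/m³.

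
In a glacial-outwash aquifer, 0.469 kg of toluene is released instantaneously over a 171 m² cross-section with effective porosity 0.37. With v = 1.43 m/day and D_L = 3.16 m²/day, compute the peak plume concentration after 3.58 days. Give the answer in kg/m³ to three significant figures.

0.000622 kg/m³

The peak of an instantaneous 1D plume sits at x = vt; there the Gaussian factor is 1 and C_max = M/(n_e·A·√(4πDt)), where n_e·A is the pore area the mass is dissolved in.
√(4πDt) = √(4π × 3.16 × 3.58) = 11.92 m, so C_max = 0.469/(0.37 × 171 × 11.92) = 0.000622 kg/m³.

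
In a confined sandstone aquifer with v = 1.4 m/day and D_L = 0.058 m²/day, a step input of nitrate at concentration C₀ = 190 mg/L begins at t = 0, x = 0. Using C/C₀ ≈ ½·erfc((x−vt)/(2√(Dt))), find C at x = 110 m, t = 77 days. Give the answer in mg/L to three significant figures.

43.9 mg/L

For a continuous step input, C/C₀ ≈ ½·erfc((x−vt)/(2√(Dt))).
vt = 1.4 × 77 = 107.8 m and 2√(Dt) = 2√(0.058 × 77) = 4.227 m.
Argument (x−vt)/(2√(Dt)) = (110 − 107.8)/4.227 = 0.5205; ½·erfc(0.5205) = 0.2308.
C = 190 × 0.2308 = 43.9 mg/L.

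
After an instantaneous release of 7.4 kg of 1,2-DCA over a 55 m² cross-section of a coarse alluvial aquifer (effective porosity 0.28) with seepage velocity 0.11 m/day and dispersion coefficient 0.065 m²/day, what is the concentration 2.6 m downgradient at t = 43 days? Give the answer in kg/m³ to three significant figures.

For an instantaneous plane source, C(x,t) = M/(n_e·A·√(4πDt)) · exp(−(x−vt)²/(4Dt)), with n_e·A the pore (flow) area.
Plume center vt = 0.11 × 43 = 4.73 m, so the well at 2.6 m is 2.13 m upgradient of the peak.
√(4πDt) = 5.926 m, giving peak height M/(n_e·A·√(4πDt)) = 7.4/(0.28 × 55 × 5.926) = 0.08109 kg/m³.
(x−vt)²/(4Dt) = (-2.13)²/(4 × 0.065 × 43) = 0.4058; exp(−0.4058) = 0.6664.
C = 0.08109 × 0.6664 = 0.0540 kg/m³.

0.0540 kg/m³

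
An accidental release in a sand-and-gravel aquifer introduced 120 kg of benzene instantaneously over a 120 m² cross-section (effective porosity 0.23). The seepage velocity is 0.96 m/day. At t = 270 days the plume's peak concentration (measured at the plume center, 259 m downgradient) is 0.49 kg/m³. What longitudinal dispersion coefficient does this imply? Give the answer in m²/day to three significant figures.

0.0232 m²/day

At the plume center C_max = M/(n_e·A·√(4πDt)), so D = M²/(4πt·(n_e·A·C_max)²).
n_e·A·C_max = 0.23 × 120 × 0.49 = 13.52 kg/m.
D = 120²/(4π × 270 × 13.52²) = 0.0232 m²/day.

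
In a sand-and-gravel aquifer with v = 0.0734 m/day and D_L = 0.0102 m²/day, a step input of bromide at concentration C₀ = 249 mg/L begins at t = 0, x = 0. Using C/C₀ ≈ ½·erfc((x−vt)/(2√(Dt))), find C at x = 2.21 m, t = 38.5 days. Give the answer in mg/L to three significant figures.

For a continuous step input, C/C₀ ≈ ½·erfc((x−vt)/(2√(Dt))).
vt = 0.0734 × 38.5 = 2.8259 m and 2√(Dt) = 2√(0.0102 × 38.5) = 1.253 m.
Argument (x−vt)/(2√(Dt)) = (2.21 − 2.8259)/1.253 = -0.4915; ½·erfc(-0.4915) = 0.7565.
C = 249 × 0.7565 = 188 mg/L.

188 mg/L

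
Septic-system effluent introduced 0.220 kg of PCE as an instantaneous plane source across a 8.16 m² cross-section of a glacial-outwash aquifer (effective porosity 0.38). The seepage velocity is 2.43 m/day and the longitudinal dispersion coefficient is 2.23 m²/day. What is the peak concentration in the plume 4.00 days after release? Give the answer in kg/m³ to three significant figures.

The peak of an instantaneous 1D plume sits at x = vt; there the Gaussian factor is 1 and C_max = M/(n_e·A·√(4πDt)), where n_e·A is the pore area the mass is dissolved in.
√(4πDt) = √(4π × 2.23 × 4.00) = 10.59 m, so C_max = 0.220/(0.38 × 8.16 × 10.59) = 0.00670 kg/m³.

0.00670 kg/m³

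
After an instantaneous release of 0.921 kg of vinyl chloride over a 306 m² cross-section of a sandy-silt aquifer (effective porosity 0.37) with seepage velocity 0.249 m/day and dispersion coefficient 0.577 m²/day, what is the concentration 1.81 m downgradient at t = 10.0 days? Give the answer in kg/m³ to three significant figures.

For an instantaneous plane source, C(x,t) = M/(n_e·A·√(4πDt)) · exp(−(x−vt)²/(4Dt)), with n_e·A the pore (flow) area.
Plume center vt = 0.249 × 10.0 = 2.49 m, so the well at 1.81 m is 0.68 m upgradient of the peak.
√(4πDt) = 8.515 m, giving peak height M/(n_e·A·√(4πDt)) = 0.921/(0.37 × 306 × 8.515) = 0.0009553 kg/m³.
(x−vt)²/(4Dt) = (-0.68)²/(4 × 0.577 × 10.0) = 0.02003; exp(−0.02003) = 0.9802.
C = 0.0009553 × 0.9802 = 0.000936 kg/m³.

0.000936 kg/m³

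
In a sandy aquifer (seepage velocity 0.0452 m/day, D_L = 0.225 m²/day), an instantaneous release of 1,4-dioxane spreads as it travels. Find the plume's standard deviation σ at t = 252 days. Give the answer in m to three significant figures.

10.6 m

Dispersive spreading gives a Gaussian with σ² = 2Dt; advection only shifts the center.
σ = √(2 × 0.225 × 252) = 10.6 m.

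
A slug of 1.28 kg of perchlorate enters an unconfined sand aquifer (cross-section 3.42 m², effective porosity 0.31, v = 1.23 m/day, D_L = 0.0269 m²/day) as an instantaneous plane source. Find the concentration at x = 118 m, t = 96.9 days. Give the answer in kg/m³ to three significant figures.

0.184 kg/m³

For an instantaneous plane source, C(x,t) = M/(n_e·A·√(4πDt)) · exp(−(x−vt)²/(4Dt)), with n_e·A the pore (flow) area.
Plume center vt = 1.23 × 96.9 = 119.187 m, so the well at 118 m is 1.187 m upgradient of the peak.
√(4πDt) = 5.723 m, giving peak height M/(n_e·A·√(4πDt)) = 1.28/(0.31 × 3.42 × 5.723) = 0.2110 kg/m³.
(x−vt)²/(4Dt) = (-1.187)²/(4 × 0.0269 × 96.9) = 0.1351; exp(−0.1351) = 0.8736.
C = 0.2110 × 0.8736 = 0.184 kg/m³.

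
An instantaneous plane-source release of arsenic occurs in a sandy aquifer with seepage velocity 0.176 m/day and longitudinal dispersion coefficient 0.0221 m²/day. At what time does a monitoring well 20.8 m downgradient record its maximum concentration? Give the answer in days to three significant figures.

For the 1D instantaneous-source solution, setting ∂C/∂t = 0 at fixed x gives v²t² + 2Dt − x² = 0, so t = (√(D² + v²x²) − D)/v².
√(D² + v²x²) = √(0.0221² + 0.176² × 20.8²) = 3.661; v² = 0.030976.
t = (3.661 − 0.0221)/0.030976 = 117 days (vs. the pure-advection estimate x/v = 118 d).

117 days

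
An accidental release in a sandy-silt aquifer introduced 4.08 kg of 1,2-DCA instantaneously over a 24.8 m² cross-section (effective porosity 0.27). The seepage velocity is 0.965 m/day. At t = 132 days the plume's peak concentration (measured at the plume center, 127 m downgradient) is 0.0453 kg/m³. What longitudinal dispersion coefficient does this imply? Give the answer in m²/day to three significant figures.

0.109 m²/day

At the plume center C_max = M/(n_e·A·√(4πDt)), so D = M²/(4πt·(n_e·A·C_max)²).
n_e·A·C_max = 0.27 × 24.8 × 0.0453 = 0.3033 kg/m.
D = 4.08²/(4π × 132 × 0.3033²) = 0.109 m²/day.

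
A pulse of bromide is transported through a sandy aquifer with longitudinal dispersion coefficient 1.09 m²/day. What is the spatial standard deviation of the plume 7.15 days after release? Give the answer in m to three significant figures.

Dispersive spreading gives a Gaussian with σ² = 2Dt; advection only shifts the center.
σ = √(2 × 1.09 × 7.15) = 3.95 m.

3.95 m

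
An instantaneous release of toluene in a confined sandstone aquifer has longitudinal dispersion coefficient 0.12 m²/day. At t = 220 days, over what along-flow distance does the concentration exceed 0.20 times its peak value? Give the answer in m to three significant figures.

26.1 m

The plume is Gaussian with σ = √(2Dt) = √(2 × 0.12 × 220) = 7.266 m.
C/C_peak = exp(−Δx²/(2σ²)) = 0.20 ⇒ Δx = σ·√(−2 ln 0.20) = 7.266 × 1.794 = 13.04 m.
Width = 2Δx = 26.1 m.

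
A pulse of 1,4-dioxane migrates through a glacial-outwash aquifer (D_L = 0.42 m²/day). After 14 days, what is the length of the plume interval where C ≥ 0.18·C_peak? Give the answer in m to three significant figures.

The plume is Gaussian with σ = √(2Dt) = √(2 × 0.42 × 14) = 3.429 m.
C/C_peak = exp(−Δx²/(2σ²)) = 0.18 ⇒ Δx = σ·√(−2 ln 0.18) = 3.429 × 1.852 = 6.351 m.
Width = 2Δx = 12.7 m.

12.7 m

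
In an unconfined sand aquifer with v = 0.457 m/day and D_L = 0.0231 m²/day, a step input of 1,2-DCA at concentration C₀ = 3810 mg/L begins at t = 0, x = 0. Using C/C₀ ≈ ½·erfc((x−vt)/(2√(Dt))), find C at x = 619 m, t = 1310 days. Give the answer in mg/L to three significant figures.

17.1 mg/L

For a continuous step input, C/C₀ ≈ ½·erfc((x−vt)/(2√(Dt))).
vt = 0.457 × 1310 = 598.67 m and 2√(Dt) = 2√(0.0231 × 1310) = 11.00 m.
Argument (x−vt)/(2√(Dt)) = (619 − 598.67)/11.00 = 1.848; ½·erfc(1.848) = 0.004481.
C = 3810 × 0.004481 = 17.1 mg/L.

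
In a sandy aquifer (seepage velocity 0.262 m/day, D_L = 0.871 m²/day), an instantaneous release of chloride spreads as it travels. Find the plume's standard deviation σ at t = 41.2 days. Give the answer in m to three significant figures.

Dispersive spreading gives a Gaussian with σ² = 2Dt; advection only shifts the center.
σ = √(2 × 0.871 × 41.2) = 8.47 m.

8.47 m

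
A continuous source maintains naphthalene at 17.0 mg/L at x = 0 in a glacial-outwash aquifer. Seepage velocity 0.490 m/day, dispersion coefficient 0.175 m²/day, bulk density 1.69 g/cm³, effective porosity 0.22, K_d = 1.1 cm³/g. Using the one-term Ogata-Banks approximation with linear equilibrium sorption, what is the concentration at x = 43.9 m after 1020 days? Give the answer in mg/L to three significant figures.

15.8 mg/L

Retardation factor R = 1 + ρ_b·K_d/n = 1 + 1.69 × 1.1/0.22 = 9.450.
Sorption retards both mechanisms: v_R = v/R = 0.05185 m/day, D_R = D/R = 0.01852 m²/day.
v_R·t = 0.05185 × 1020 = 52.887 m; 2√(D_R t) = 8.693 m; argument = (43.9 − 52.887)/8.693 = -1.034.
C = C₀ × ½·erfc(-1.034) = 17.0 × 0.9282 = 15.8 mg/L.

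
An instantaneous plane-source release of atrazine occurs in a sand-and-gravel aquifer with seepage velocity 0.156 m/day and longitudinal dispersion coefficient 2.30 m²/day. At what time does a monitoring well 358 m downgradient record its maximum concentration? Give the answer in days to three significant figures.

2200 days

For the 1D instantaneous-source solution, setting ∂C/∂t = 0 at fixed x gives v²t² + 2Dt − x² = 0, so t = (√(D² + v²x²) − D)/v².
√(D² + v²x²) = √(2.30² + 0.156² × 358²) = 55.90; v² = 0.024336.
t = (55.90 − 2.30)/0.024336 = 2200 days (vs. the pure-advection estimate x/v = 2290 d).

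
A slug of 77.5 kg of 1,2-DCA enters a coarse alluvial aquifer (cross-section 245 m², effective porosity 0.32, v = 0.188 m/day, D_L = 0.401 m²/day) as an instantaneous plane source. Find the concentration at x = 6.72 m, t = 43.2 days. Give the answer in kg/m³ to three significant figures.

For an instantaneous plane source, C(x,t) = M/(n_e·A·√(4πDt)) · exp(−(x−vt)²/(4Dt)), with n_e·A the pore (flow) area.
Plume center vt = 0.188 × 43.2 = 8.1216 m, so the well at 6.72 m is 1.4016 m upgradient of the peak.
√(4πDt) = 14.75 m, giving peak height M/(n_e·A·√(4πDt)) = 77.5/(0.32 × 245 × 14.75) = 0.06702 kg/m³.
(x−vt)²/(4Dt) = (-1.4016)²/(4 × 0.401 × 43.2) = 0.02835; exp(−0.02835) = 0.9720.
C = 0.06702 × 0.9720 = 0.0651 kg/m³.

0.0651 kg/m³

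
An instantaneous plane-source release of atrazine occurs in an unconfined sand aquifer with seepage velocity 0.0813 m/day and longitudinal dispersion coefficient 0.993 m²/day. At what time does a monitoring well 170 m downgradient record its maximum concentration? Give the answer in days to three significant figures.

For the 1D instantaneous-source solution, setting ∂C/∂t = 0 at fixed x gives v²t² + 2Dt − x² = 0, so t = (√(D² + v²x²) − D)/v².
√(D² + v²x²) = √(0.993² + 0.0813² × 170²) = 13.86; v² = 0.00660969.
t = (13.86 − 0.993)/0.00660969 = 1950 days (vs. the pure-advection estimate x/v = 2090 d).

1950 days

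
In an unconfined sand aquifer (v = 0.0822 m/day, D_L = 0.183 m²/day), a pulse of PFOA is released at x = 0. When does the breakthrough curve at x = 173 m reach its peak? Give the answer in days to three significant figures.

For the 1D instantaneous-source solution, setting ∂C/∂t = 0 at fixed x gives v²t² + 2Dt − x² = 0, so t = (√(D² + v²x²) − D)/v².
√(D² + v²x²) = √(0.183² + 0.0822² × 173²) = 14.22; v² = 0.00675684.
t = (14.22 − 0.183)/0.00675684 = 2080 days (vs. the pure-advection estimate x/v = 2100 d).

2080 days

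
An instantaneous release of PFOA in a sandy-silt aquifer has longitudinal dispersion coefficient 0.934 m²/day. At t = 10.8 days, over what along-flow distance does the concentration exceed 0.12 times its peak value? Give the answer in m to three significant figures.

The plume is Gaussian with σ = √(2Dt) = √(2 × 0.934 × 10.8) = 4.492 m.
C/C_peak = exp(−Δx²/(2σ²)) = 0.12 ⇒ Δx = σ·√(−2 ln 0.12) = 4.492 × 2.059 = 9.249 m.
Width = 2Δx = 18.5 m.

18.5 m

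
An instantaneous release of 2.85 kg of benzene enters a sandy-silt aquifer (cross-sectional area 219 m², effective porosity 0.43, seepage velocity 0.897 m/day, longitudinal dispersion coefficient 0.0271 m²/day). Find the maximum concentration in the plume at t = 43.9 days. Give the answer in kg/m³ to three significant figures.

0.00783 kg/m³

The peak of an instantaneous 1D plume sits at x = vt; there the Gaussian factor is 1 and C_max = M/(n_e·A·√(4πDt)), where n_e·A is the pore area the mass is dissolved in.
√(4πDt) = √(4π × 0.0271 × 43.9) = 3.867 m, so C_max = 2.85/(0.43 × 219 × 3.867) = 0.00783 kg/m³.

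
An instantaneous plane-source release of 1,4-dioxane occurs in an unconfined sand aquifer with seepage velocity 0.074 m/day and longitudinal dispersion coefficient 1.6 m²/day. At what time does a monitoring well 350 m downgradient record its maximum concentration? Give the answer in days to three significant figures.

4450 days

For the 1D instantaneous-source solution, setting ∂C/∂t = 0 at fixed x gives v²t² + 2Dt − x² = 0, so t = (√(D² + v²x²) − D)/v².
√(D² + v²x²) = √(1.6² + 0.074² × 350²) = 25.95; v² = 0.005476.
t = (25.95 − 1.6)/0.005476 = 4450 days (vs. the pure-advection estimate x/v = 4730 d).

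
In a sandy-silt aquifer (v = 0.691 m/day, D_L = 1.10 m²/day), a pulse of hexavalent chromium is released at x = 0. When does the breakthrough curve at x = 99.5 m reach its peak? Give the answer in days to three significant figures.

For the 1D instantaneous-source solution, setting ∂C/∂t = 0 at fixed x gives v²t² + 2Dt − x² = 0, so t = (√(D² + v²x²) − D)/v².
√(D² + v²x²) = √(1.10² + 0.691² × 99.5²) = 68.76; v² = 0.477481.
t = (68.76 − 1.10)/0.477481 = 142 days (vs. the pure-advection estimate x/v = 144 d).

142 days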